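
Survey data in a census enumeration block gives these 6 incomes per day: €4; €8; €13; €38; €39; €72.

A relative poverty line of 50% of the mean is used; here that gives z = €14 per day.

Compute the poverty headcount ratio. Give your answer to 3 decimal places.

3 of the 6 families have income below €14.
H = 3/6 = 0.500.

0.500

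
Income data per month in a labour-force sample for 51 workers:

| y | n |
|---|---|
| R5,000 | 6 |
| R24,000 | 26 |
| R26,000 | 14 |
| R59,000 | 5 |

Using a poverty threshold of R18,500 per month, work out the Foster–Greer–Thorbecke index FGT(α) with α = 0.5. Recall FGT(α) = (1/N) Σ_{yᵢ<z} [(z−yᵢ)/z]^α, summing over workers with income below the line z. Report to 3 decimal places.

0.100

Below z: 6×R5,000 (q = 6 of N = 51).
Shortfall ratios: (18500−5000)/18500 = 0.7297 (×6).
Raised to α = 0.5: 0.85424 (×6).
Sum = 5.125453; FGT(0.5) = 5.125453 / 51 = 0.100.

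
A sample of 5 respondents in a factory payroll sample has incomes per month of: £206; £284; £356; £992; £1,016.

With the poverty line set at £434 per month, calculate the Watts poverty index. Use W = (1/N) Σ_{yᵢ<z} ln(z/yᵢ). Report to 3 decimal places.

0.273

Below the line: £206, £284, £356 (q = 3 of N = 5).
ln(z/y) terms: ln(434/206) = 0.7452; ln(434/284) = 0.4241; ln(434/356) = 0.1981.
W = 1.367352 / 5 = 0.273.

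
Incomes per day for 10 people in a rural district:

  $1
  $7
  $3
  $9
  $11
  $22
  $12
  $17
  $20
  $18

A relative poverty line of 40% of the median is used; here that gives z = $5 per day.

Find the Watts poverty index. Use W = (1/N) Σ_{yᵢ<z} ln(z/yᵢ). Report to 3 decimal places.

0.212

Poor units: $1, $3 (q = 2 of N = 10).
Log gaps: ln(5/1) = 1.6094; ln(5/3) = 0.5108.
W = 2.120264 / 10 = 0.212.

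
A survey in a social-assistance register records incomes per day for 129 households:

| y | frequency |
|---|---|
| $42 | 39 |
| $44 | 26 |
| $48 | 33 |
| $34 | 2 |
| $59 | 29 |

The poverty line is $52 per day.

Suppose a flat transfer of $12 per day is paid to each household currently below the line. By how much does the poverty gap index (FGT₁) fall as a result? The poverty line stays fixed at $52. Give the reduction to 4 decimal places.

Before: below the line — 2×$34, 39×$42, 26×$44, 33×$48; poverty gap index (FGT₁) = 0.114192.
After the $12 transfer: below the line — 2×$46; poverty gap index (FGT₁) = 0.001789.
Reduction = 0.114192 − 0.001789 = 0.1124.

0.1124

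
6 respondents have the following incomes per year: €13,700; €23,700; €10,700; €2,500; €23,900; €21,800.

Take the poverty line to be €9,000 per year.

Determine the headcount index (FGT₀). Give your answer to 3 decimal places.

1 of the 6 respondents have income below €9,000.
H = 1/6 = 0.167.

0.167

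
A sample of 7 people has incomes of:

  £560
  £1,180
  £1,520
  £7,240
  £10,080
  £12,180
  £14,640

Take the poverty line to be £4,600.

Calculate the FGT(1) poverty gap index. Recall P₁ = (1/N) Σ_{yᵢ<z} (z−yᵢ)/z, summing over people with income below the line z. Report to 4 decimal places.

Poor units: £560, £1,180, £1,520 (q = 3 of N = 7).
Relative gaps: (4600−560)/4600 = 0.8783; (4600−1180)/4600 = 0.7435; (4600−1520)/4600 = 0.6696.
Sum of shortfalls = 2.291304; P₁ averages over all N: 2.291304 / 7 = 0.3273.

0.3273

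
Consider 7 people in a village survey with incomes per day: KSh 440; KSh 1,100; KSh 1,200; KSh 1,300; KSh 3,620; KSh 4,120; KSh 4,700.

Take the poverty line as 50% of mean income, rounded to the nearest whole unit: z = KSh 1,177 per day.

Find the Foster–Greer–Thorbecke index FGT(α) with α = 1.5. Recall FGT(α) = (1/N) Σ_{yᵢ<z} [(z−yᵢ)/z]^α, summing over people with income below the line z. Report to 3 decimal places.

0.073

Below z: KSh 440, KSh 1,100 (q = 2 of N = 7).
Shortfall ratios: (1177−440)/1177 = 0.6262; (1177−1100)/1177 = 0.0654.
Raised to α = 1.5: 0.49549; 0.01673.
Sum = 0.512225; FGT(1.5) = 0.512225 / 7 = 0.073.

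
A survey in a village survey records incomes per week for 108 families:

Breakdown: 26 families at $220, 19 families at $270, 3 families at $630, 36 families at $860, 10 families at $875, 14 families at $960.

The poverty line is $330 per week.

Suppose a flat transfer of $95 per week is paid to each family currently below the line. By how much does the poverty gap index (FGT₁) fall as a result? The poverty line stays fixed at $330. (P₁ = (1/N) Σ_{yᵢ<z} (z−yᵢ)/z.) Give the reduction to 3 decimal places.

Before: below the line — 26×$220, 19×$270; poverty gap index (FGT₁) = 0.11223.
After the $95 transfer: below the line — 26×$315; poverty gap index (FGT₁) = 0.01094.
Reduction = 0.11223 − 0.01094 = 0.101.

0.101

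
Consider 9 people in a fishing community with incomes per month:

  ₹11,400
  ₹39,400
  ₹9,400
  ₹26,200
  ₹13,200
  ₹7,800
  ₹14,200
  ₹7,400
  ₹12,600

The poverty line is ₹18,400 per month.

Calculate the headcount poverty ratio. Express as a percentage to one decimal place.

77.8%

7 of the 9 people have income below ₹18,400.
H = 7/9 = 77.8%.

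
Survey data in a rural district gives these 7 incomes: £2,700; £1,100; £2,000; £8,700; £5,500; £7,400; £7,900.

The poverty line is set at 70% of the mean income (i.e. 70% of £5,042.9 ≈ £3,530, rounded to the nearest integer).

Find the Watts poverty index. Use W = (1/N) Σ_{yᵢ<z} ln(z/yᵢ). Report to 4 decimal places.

0.2860

Poor units: £1,100, £2,000, £2,700 (q = 3 of N = 7).
ln(z/y) terms: ln(3530/1100) = 1.1660; ln(3530/2000) = 0.5682; ln(3530/2700) = 0.2680.
W = 2.002184 / 7 = 0.2860.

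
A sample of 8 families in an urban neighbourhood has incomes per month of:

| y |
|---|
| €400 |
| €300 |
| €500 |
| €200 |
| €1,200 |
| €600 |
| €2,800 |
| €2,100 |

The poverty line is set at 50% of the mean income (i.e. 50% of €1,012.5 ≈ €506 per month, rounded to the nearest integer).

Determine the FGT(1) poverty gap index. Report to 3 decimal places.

Poor units: €200, €300, €400, €500 (q = 4 of N = 8).
Normalized shortfalls: (506−200)/506 = 0.6047; (506−300)/506 = 0.4071; (506−400)/506 = 0.2095; (506−500)/506 = 0.0119.
Sum of shortfalls = 1.233202; P₁ averages over all N: 1.233202 / 8 = 0.154.

0.154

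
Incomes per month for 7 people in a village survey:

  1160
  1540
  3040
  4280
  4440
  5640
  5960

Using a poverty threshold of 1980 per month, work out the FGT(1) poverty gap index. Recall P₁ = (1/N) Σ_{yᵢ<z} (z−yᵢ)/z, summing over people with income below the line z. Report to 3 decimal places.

Below z: 1160, 1540 (q = 2 of N = 7).
Relative gaps: (1980−1160)/1980 = 0.4141; (1980−1540)/1980 = 0.2222.
Σ = 0.636364. Dividing by the full population N = 7 gives P₁ = 0.091.

0.091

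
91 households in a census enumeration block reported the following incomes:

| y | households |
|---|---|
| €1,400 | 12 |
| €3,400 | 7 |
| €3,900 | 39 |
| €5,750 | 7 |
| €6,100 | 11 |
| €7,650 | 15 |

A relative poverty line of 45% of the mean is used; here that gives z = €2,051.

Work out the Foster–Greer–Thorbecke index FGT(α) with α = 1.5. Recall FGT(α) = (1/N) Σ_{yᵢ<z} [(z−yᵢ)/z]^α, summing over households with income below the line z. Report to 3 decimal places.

0.024

Poor units: 12×€1,400 (q = 12 of N = 91).
Relative gaps: (2051−1400)/2051 = 0.3174 (×12).
Raised to α = 1.5: 0.17882 (×12).
Sum = 2.145874; FGT(1.5) = 2.145874 / 91 = 0.024.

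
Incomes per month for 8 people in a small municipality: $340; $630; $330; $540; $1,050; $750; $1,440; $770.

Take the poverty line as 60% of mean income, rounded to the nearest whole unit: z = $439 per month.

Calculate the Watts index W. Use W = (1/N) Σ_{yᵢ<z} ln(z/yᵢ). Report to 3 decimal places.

Incomes under z: $330, $340 (q = 2 of N = 8).
ln(z/y) terms: ln(439/330) = 0.2854; ln(439/340) = 0.2556.
W = 0.540961 / 8 = 0.068.

0.068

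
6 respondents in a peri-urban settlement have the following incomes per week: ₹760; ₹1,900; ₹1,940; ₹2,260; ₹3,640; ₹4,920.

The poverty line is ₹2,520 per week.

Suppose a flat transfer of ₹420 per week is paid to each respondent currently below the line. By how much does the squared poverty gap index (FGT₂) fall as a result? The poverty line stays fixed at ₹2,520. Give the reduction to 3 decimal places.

Before: below the line — ₹760, ₹1,900, ₹1,940, ₹2,260; squared poverty gap index (FGT₂) = 0.10199.
After the ₹420 transfer: below the line — ₹1,180, ₹2,320, ₹2,360; squared poverty gap index (FGT₂) = 0.04885.
Reduction = 0.10199 − 0.04885 = 0.053.

0.053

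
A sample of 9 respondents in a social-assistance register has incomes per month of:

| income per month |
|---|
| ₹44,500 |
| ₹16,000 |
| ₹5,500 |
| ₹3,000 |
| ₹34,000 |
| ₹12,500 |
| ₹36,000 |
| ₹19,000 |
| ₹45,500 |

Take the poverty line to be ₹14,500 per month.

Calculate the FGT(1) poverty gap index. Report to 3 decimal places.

0.172

Poor units: ₹3,000, ₹5,500, ₹12,500 (q = 3 of N = 9).
Shortfall ratios: (14500−3000)/14500 = 0.7931; (14500−5500)/14500 = 0.6207; (14500−12500)/14500 = 0.1379.
Sum of shortfalls = 1.551724; P₁ averages over all N: 1.551724 / 9 = 0.172.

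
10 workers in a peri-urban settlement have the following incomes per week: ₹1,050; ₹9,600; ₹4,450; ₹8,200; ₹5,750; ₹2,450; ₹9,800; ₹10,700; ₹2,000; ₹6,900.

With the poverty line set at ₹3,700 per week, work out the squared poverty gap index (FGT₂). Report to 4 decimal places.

0.0838

Poor units: ₹1,050, ₹2,000, ₹2,450 (q = 3 of N = 10).
Shortfall ratios: (3700−1050)/3700 = 0.7162; (3700−2000)/3700 = 0.4595; (3700−2450)/3700 = 0.3378.
Squared: 0.5130; 0.2111; 0.1141.
Sum = 0.838203; P₂ = 0.838203 / 10 = 0.0838.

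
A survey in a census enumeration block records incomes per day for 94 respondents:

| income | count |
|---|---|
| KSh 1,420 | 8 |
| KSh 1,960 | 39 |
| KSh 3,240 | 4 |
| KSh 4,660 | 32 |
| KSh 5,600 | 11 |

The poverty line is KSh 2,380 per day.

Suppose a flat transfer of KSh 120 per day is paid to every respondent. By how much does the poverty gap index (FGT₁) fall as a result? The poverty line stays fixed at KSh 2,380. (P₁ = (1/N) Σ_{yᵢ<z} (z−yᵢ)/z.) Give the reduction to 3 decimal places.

Before: below the line — 8×KSh 1,420, 39×KSh 1,960; poverty gap index (FGT₁) = 0.10755.
After the KSh 120 transfer: below the line — 8×KSh 1,540, 39×KSh 2,080; poverty gap index (FGT₁) = 0.08234.
Reduction = 0.10755 − 0.08234 = 0.025.

0.025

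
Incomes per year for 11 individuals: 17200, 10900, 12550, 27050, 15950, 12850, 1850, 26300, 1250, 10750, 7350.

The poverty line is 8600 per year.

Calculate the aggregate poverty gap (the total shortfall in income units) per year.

Incomes under z: 1250, 1850, 7350 (q = 3 of N = 11).
Individual gaps: 8600−1250 = 7350; 8600−1850 = 6750; 8600−7350 = 1250.
Aggregate gap = 15350.

15350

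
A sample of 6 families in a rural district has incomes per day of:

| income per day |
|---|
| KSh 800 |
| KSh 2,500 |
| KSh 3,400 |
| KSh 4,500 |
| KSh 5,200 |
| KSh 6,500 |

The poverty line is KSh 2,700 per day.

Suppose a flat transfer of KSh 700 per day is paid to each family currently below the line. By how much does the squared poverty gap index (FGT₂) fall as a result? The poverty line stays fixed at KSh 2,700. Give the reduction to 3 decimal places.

0.051

Before: below the line — KSh 800, KSh 2,500; squared poverty gap index (FGT₂) = 0.08345.
After the KSh 700 transfer: below the line — KSh 1,500; squared poverty gap index (FGT₂) = 0.03292.
Reduction = 0.08345 − 0.03292 = 0.051.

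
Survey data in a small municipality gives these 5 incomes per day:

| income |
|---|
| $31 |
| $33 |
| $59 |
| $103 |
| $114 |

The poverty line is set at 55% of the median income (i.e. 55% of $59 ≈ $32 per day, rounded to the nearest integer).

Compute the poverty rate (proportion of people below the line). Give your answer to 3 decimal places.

1 of the 5 people have income below $32.
H = 1/5 = 0.200.

0.200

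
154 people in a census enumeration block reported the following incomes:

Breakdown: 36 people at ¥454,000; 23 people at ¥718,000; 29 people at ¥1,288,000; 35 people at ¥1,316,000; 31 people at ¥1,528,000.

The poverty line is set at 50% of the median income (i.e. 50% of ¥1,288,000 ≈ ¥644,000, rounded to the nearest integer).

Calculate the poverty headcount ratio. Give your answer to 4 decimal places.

36 of the 154 people have income below ¥644,000.
H = 36/154 = 0.2338.

0.2338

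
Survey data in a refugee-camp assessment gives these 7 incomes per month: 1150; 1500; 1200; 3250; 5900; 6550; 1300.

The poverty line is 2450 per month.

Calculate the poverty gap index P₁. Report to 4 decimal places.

Below the line: 1150, 1200, 1300, 1500 (q = 4 of N = 7).
Normalized shortfalls: (2450−1150)/2450 = 0.5306; (2450−1200)/2450 = 0.5102; (2450−1300)/2450 = 0.4694; (2450−1500)/2450 = 0.3878.
Sum of shortfalls = 1.897959; P₁ averages over all N: 1.897959 / 7 = 0.2711.

0.2711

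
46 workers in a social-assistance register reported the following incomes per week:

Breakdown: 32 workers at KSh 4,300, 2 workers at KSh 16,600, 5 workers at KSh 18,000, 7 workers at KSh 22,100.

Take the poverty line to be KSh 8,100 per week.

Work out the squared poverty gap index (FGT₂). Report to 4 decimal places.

Below z: 32×KSh 4,300 (q = 32 of N = 46).
Shortfall ratios: (8100−4300)/8100 = 0.4691 (×32).
Squared: 0.2201 (×32).
Sum = 7.042829; P₂ = 7.042829 / 46 = 0.1531.

0.1531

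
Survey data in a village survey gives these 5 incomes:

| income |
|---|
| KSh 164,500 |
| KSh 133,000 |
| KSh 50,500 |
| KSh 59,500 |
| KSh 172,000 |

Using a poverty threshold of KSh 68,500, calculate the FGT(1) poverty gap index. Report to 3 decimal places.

0.079

Below the line: KSh 50,500, KSh 59,500 (q = 2 of N = 5).
Relative gaps: (68500−50500)/68500 = 0.2628; (68500−59500)/68500 = 0.1314.
Σ = 0.394161. Dividing by the full population N = 5 gives P₁ = 0.079.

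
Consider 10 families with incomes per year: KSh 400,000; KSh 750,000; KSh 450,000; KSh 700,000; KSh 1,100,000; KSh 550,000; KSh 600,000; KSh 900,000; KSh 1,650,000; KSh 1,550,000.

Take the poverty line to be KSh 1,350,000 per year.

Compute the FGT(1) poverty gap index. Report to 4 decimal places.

Below the line: KSh 400,000, KSh 450,000, KSh 550,000, KSh 600,000, KSh 700,000, KSh 750,000, KSh 900,000, KSh 1,100,000 (q = 8 of N = 10).
Relative gaps: (1350000−400000)/1350000 = 0.7037; (1350000−450000)/1350000 = 0.6667; (1350000−550000)/1350000 = 0.5926; (1350000−600000)/1350000 = 0.5556; (1350000−700000)/1350000 = 0.4815; (1350000−750000)/1350000 = 0.4444; (1350000−900000)/1350000 = 0.3333; (1350000−1100000)/1350000 = 0.1852.
Sum of shortfalls = 3.962963; P₁ averages over all N: 3.962963 / 10 = 0.3963.

0.3963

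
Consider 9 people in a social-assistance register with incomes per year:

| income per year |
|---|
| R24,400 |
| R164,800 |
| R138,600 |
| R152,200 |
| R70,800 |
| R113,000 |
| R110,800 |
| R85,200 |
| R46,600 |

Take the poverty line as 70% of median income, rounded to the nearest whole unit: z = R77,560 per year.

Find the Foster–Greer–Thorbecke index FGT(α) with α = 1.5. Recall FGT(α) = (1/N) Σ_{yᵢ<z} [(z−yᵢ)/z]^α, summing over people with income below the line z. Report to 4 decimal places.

0.0939

Below z: R24,400, R46,600, R70,800 (q = 3 of N = 9).
Shortfall ratios: (77560−24400)/77560 = 0.6854; (77560−46600)/77560 = 0.3992; (77560−70800)/77560 = 0.0872.
Raised to α = 1.5: 0.56744; 0.25220; 0.02573.
Sum = 0.845372; FGT(1.5) = 0.845372 / 9 = 0.0939.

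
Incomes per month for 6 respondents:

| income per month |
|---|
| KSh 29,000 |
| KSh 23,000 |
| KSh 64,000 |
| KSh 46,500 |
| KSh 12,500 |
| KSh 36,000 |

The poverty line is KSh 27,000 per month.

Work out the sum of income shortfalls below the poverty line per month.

KSh 18,500

Below z: KSh 12,500, KSh 23,000 (q = 2 of N = 6).
Individual gaps: 27000−12500 = 14500; 27000−23000 = 4000.
Aggregate gap = KSh 18,500.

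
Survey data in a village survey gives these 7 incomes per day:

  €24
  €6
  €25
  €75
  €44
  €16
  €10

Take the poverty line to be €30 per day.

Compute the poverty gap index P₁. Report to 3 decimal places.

Poor units: €6, €10, €16, €24, €25 (q = 5 of N = 7).
Normalized shortfalls: (30−6)/30 = 0.8000; (30−10)/30 = 0.6667; (30−16)/30 = 0.4667; (30−24)/30 = 0.2000; (30−25)/30 = 0.1667.
Sum of shortfalls = 2.300000; P₁ averages over all N: 2.300000 / 7 = 0.329.

0.329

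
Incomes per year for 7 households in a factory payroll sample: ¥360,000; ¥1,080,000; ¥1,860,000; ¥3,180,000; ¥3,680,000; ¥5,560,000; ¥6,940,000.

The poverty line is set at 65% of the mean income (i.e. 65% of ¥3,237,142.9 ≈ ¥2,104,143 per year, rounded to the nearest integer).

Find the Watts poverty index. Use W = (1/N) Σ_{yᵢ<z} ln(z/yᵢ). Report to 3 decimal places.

Poor units: ¥360,000, ¥1,080,000, ¥1,860,000 (q = 3 of N = 7).
Log gaps: ln(2104143/360000) = 1.7656; ln(2104143/1080000) = 0.6669; ln(2104143/1860000) = 0.1233.
W = 2.555838 / 7 = 0.365.

0.365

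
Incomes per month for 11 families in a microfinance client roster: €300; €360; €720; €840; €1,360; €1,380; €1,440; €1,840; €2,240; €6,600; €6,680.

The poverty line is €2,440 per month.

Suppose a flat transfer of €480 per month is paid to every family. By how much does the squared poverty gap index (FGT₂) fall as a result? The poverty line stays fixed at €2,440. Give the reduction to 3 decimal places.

0.138

Before: below the line — €300, €360, €720, €840, €1,360, €1,380, €1,440, €1,840, €2,240; squared poverty gap index (FGT₂) = 0.27660.
After the €480 transfer: below the line — €780, €840, €1,200, €1,320, €1,840, €1,860, €1,920, €2,320; squared poverty gap index (FGT₂) = 0.13878.
Reduction = 0.27660 − 0.13878 = 0.138.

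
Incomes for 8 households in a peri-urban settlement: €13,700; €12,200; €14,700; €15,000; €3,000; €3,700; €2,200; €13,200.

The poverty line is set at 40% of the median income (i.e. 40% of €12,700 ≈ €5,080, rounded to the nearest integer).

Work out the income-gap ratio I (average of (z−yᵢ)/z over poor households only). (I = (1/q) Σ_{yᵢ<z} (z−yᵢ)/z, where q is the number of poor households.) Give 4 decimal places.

Incomes under z: €2,200, €3,000, €3,700 (q = 3 of N = 8).
Relative gaps: 0.5669, 0.4094, 0.2717; sum = 1.248031.
The income-gap ratio divides by q (the poor only): 1.248031 / 3 = 0.4160.

0.4160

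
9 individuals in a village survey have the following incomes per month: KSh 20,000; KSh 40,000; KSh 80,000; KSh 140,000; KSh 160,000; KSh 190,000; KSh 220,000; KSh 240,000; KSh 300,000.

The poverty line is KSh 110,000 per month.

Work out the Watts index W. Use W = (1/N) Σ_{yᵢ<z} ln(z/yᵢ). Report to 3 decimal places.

Incomes under z: KSh 20,000, KSh 40,000, KSh 80,000 (q = 3 of N = 9).
Log gaps: ln(110000/20000) = 1.7047; ln(110000/40000) = 1.0116; ln(110000/80000) = 0.3185.
W = 3.034803 / 9 = 0.337.

0.337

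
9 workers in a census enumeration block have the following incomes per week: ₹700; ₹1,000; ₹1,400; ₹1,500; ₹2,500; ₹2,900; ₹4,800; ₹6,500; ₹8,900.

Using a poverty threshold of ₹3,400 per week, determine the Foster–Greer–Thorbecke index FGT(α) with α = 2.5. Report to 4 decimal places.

0.1693

Incomes under z: ₹700, ₹1,000, ₹1,400, ₹1,500, ₹2,500, ₹2,900 (q = 6 of N = 9).
Normalized shortfalls: (3400−700)/3400 = 0.7941; (3400−1000)/3400 = 0.7059; (3400−1400)/3400 = 0.5882; (3400−1500)/3400 = 0.5588; (3400−2500)/3400 = 0.2647; (3400−2900)/3400 = 0.1471.
Raised to α = 2.5: 0.56197; 0.41863; 0.26539; 0.23345; 0.03605; 0.00829.
Sum = 1.523775; FGT(2.5) = 1.523775 / 9 = 0.1693.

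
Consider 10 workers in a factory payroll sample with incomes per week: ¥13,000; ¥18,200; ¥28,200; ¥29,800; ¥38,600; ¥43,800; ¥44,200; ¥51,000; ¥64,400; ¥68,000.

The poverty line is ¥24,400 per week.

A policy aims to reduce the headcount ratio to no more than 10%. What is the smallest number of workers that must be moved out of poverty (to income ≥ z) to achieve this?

1

2 of the 10 workers are poor, so H = 2/10 = 0.200.
A headcount ratio of at most 10% allows at most ⌊0.10 × 10⌋ = 1 poor workers.
So at least 2 − 1 = 1 must be lifted.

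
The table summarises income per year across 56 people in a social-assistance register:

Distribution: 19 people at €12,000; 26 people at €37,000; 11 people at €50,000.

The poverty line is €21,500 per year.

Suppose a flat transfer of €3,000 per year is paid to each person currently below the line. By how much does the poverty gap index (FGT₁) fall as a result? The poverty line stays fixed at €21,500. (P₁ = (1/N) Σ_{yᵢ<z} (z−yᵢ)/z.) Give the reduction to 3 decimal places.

Before: below the line — 19×€12,000; poverty gap index (FGT₁) = 0.14992.
After the €3,000 transfer: below the line — 19×€15,000; poverty gap index (FGT₁) = 0.10257.
Reduction = 0.14992 − 0.10257 = 0.047.

0.047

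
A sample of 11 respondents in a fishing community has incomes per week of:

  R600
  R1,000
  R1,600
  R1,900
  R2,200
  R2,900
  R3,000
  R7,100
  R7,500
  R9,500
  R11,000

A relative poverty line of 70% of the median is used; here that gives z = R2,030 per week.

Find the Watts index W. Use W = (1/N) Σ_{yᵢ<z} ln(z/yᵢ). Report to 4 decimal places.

0.2028

Incomes under z: R600, R1,000, R1,600, R1,900 (q = 4 of N = 11).
ln(z/y) terms: ln(2030/600) = 1.2189; ln(2030/1000) = 0.7080; ln(2030/1600) = 0.2380; ln(2030/1900) = 0.0662.
W = 2.231111 / 11 = 0.2028.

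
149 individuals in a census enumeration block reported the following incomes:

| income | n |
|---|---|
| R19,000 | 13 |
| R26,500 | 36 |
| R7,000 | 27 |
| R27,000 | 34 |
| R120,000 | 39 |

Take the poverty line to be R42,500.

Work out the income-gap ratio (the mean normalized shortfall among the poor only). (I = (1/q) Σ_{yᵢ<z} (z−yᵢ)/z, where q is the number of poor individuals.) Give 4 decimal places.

0.5063

Below the line: 27×R7,000, 13×R19,000, 36×R26,500, 34×R27,000 (q = 110 of N = 149).
Shortfall ratios (z−y)/z: 0.8353 (×27), 0.5529 (×13), 0.3765 (×36), 0.3647 (×34); sum = 55.694118.
The income-gap ratio divides by q (the poor only): 55.694118 / 110 = 0.5063.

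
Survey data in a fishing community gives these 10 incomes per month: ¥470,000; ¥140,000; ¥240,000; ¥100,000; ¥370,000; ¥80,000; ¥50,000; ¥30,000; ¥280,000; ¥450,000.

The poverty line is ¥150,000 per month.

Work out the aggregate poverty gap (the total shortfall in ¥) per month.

Poor units: ¥30,000, ¥50,000, ¥80,000, ¥100,000, ¥140,000 (q = 5 of N = 10).
Individual gaps: 150000−30000 = 120000; 150000−50000 = 100000; 150000−80000 = 70000; 150000−100000 = 50000; 150000−140000 = 10000.
Aggregate gap = ¥350,000.

¥350,000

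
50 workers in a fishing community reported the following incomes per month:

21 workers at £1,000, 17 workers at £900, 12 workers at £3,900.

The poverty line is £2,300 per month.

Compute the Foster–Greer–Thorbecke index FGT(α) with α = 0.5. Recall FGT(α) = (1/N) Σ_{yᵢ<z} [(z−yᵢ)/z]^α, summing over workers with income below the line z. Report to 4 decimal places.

0.5810

Poor units: 17×£900, 21×£1,000 (q = 38 of N = 50).
Normalized shortfalls: (2300−900)/2300 = 0.6087 (×17); (2300−1000)/2300 = 0.5652 (×21).
Raised to α = 0.5: 0.78019 (×17); 0.75181 (×21).
Sum = 29.051219; FGT(0.5) = 29.051219 / 50 = 0.5810.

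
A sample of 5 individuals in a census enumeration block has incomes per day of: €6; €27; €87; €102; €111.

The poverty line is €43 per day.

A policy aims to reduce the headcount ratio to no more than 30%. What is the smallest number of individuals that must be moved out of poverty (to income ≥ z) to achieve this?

1

Currently q = 2 of N = 5 are below the line (H = 0.400).
A headcount ratio of at most 30% allows at most ⌊0.30 × 5⌋ = 1 poor individuals.
So at least 2 − 1 = 1 must be lifted.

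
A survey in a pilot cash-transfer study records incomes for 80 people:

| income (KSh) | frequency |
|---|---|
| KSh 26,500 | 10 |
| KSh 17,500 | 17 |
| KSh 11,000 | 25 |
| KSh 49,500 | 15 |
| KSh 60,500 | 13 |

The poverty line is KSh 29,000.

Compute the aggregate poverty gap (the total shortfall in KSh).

KSh 670,500

Incomes under z: 25×KSh 11,000, 17×KSh 17,500, 10×KSh 26,500 (q = 52 of N = 80).
Individual gaps: 25×(29000−11000) = 450000; 17×(29000−17500) = 195500; 10×(29000−26500) = 25000.
Aggregate gap = KSh 670,500.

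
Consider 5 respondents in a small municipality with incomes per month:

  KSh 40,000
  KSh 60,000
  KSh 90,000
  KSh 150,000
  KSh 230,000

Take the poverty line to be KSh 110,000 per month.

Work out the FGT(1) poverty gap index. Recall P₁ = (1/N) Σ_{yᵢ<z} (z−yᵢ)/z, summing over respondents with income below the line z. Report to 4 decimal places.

Incomes under z: KSh 40,000, KSh 60,000, KSh 90,000 (q = 3 of N = 5).
Normalized shortfalls: (110000−40000)/110000 = 0.6364; (110000−60000)/110000 = 0.4545; (110000−90000)/110000 = 0.1818.
Σ = 1.272727. Dividing by the full population N = 5 gives P₁ = 0.2545.

0.2545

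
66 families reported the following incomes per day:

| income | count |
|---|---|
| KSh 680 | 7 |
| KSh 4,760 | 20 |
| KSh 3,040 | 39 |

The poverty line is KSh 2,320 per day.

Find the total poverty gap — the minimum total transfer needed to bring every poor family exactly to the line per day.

KSh 11,480

Below z: 7×KSh 680 (q = 7 of N = 66).
Individual gaps: 7×(2320−680) = 11480.
Aggregate gap = KSh 11,480.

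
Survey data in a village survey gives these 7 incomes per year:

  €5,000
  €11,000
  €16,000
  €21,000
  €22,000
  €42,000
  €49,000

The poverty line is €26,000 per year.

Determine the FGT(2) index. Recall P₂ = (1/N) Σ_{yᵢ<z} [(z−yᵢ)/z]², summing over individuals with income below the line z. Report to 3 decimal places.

Incomes under z: €5,000, €11,000, €16,000, €21,000, €22,000 (q = 5 of N = 7).
Normalized shortfalls: (26000−5000)/26000 = 0.8077; (26000−11000)/26000 = 0.5769; (26000−16000)/26000 = 0.3846; (26000−21000)/26000 = 0.1923; (26000−22000)/26000 = 0.1538.
Squared: 0.6524; 0.3328; 0.1479; 0.0370; 0.0237.
Sum = 1.193787; P₂ = 1.193787 / 7 = 0.171.

0.171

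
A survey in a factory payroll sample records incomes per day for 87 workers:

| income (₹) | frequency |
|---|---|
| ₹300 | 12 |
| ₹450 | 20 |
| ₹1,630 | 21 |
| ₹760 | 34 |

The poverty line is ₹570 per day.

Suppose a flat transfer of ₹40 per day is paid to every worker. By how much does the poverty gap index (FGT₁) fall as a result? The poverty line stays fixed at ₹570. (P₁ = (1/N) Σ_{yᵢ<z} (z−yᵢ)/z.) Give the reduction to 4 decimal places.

Before: below the line — 12×₹300, 20×₹450; poverty gap index (FGT₁) = 0.113733.
After the ₹40 transfer: below the line — 12×₹340, 20×₹490; poverty gap index (FGT₁) = 0.087921.
Reduction = 0.113733 − 0.087921 = 0.0258.

0.0258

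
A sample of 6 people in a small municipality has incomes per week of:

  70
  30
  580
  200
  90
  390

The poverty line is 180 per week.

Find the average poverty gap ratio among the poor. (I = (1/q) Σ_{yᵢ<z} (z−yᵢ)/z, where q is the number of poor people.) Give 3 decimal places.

Below z: 30, 70, 90 (q = 3 of N = 6).
Shortfall ratios (z−y)/z: 0.8333, 0.6111, 0.5000; sum = 1.944444.
I averages over the q = 3 poor units only: 1.944444 / 3 = 0.648.

0.648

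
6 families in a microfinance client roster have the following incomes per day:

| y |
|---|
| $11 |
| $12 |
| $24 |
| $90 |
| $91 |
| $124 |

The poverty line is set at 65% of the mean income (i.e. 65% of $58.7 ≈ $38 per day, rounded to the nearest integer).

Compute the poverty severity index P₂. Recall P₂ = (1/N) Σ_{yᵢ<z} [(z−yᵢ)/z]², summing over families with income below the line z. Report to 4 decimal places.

0.1848

Poor units: $11, $12, $24 (q = 3 of N = 6).
Gap ratios (z−y)/z: (38−11)/38 = 0.7105; (38−12)/38 = 0.6842; (38−24)/38 = 0.3684.
Squared: 0.5048; 0.4681; 0.1357.
Sum = 1.108726; P₂ = 1.108726 / 6 = 0.1848.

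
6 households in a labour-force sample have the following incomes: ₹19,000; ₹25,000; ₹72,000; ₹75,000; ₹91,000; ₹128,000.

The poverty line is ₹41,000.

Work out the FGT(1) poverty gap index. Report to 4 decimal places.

Below the line: ₹19,000, ₹25,000 (q = 2 of N = 6).
Relative gaps: (41000−19000)/41000 = 0.5366; (41000−25000)/41000 = 0.3902.
Σ = 0.926829. Dividing by the full population N = 6 gives P₁ = 0.1545.

0.1545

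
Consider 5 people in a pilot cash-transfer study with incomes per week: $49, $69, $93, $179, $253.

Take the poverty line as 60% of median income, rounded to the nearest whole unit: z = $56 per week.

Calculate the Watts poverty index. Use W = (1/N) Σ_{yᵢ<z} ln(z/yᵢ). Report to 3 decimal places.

0.027

Poor units: $49 (q = 1 of N = 5).
ln(z/y) terms: ln(56/49) = 0.1335.
W = 0.133531 / 5 = 0.027.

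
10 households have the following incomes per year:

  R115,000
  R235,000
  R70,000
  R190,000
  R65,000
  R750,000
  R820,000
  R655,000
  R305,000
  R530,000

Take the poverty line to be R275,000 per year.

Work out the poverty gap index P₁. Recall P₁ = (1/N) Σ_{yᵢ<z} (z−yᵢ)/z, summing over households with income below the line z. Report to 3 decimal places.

Below the line: R65,000, R70,000, R115,000, R190,000, R235,000 (q = 5 of N = 10).
Relative gaps: (275000−65000)/275000 = 0.7636; (275000−70000)/275000 = 0.7455; (275000−115000)/275000 = 0.5818; (275000−190000)/275000 = 0.3091; (275000−235000)/275000 = 0.1455.
Σ = 2.545455. Dividing by the full population N = 10 gives P₁ = 0.255.

0.255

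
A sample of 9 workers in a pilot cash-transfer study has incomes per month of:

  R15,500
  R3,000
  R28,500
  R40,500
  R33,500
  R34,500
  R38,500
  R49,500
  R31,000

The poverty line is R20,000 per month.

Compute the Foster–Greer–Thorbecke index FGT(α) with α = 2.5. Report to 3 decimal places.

0.077

Incomes under z: R3,000, R15,500 (q = 2 of N = 9).
Shortfall ratios: (20000−3000)/20000 = 0.8500; (20000−15500)/20000 = 0.2250.
Raised to α = 2.5: 0.66611; 0.02401.
Sum = 0.690126; FGT(2.5) = 0.690126 / 9 = 0.077.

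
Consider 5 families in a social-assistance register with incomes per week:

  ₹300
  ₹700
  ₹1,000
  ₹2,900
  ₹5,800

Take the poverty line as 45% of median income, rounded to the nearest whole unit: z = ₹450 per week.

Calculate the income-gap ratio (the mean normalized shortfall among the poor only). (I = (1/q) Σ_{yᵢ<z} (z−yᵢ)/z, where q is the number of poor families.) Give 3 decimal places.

0.333

Below z: ₹300 (q = 1 of N = 5).
Shortfall ratios (z−y)/z: 0.3333; sum = 0.333333.
The income-gap ratio divides by q (the poor only): 0.333333 / 1 = 0.333.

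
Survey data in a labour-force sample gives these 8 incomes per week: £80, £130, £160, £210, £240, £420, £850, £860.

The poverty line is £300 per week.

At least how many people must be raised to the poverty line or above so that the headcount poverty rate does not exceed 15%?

4

Currently q = 5 of N = 8 are below the line (H = 0.625).
A headcount ratio of at most 15% allows at most ⌊0.15 × 8⌋ = 1 poor people.
So at least 5 − 1 = 4 must be lifted.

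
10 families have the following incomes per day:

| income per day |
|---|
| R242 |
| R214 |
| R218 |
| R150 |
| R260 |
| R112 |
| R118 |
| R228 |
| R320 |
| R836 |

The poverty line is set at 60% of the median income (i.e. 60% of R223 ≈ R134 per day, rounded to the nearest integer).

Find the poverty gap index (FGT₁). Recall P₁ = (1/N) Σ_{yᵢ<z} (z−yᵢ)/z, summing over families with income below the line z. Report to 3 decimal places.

0.028

Below z: R112, R118 (q = 2 of N = 10).
Shortfall ratios: (134−112)/134 = 0.1642; (134−118)/134 = 0.1194.
Σ = 0.283582. Dividing by the full population N = 10 gives P₁ = 0.028.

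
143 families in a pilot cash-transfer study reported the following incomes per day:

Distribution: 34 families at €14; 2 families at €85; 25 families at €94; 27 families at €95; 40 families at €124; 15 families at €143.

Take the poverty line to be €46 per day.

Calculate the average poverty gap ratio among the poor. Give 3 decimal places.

Below z: 34×€14 (q = 34 of N = 143).
Relative gaps: 0.6957 (×34); sum = 23.652174.
The income-gap ratio divides by q (the poor only): 23.652174 / 34 = 0.696.

0.696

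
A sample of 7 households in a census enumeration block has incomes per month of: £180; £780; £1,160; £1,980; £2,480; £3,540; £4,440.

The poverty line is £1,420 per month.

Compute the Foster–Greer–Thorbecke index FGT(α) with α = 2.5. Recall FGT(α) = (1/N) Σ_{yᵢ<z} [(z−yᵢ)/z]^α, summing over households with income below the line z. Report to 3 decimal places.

0.123

Poor units: £180, £780, £1,160 (q = 3 of N = 7).
Shortfall ratios: (1420−180)/1420 = 0.8732; (1420−780)/1420 = 0.4507; (1420−1160)/1420 = 0.1831.
Raised to α = 2.5: 0.71258; 0.13637; 0.01435.
Sum = 0.863298; FGT(2.5) = 0.863298 / 7 = 0.123.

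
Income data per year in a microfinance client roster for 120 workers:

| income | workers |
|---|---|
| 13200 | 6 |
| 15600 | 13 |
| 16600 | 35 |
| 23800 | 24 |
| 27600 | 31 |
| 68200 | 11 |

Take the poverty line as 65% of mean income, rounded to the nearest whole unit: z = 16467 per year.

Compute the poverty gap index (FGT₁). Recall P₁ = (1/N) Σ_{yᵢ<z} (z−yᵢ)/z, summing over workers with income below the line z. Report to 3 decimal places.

Below the line: 6×13200, 13×15600 (q = 19 of N = 120).
Shortfall ratios: (16467−13200)/16467 = 0.1984 (×6); (16467−15600)/16467 = 0.0527 (×13).
Sum of shortfalls = 1.874841; P₁ averages over all N: 1.874841 / 120 = 0.016.

0.016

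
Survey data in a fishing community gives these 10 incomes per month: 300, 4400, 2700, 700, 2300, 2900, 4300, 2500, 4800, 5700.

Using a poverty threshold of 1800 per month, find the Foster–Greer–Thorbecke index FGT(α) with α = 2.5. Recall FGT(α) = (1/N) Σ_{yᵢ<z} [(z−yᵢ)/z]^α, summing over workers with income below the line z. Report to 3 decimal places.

Below z: 300, 700 (q = 2 of N = 10).
Normalized shortfalls: (1800−300)/1800 = 0.8333; (1800−700)/1800 = 0.6111.
Raised to α = 2.5: 0.63394; 0.29194.
Sum = 0.925883; FGT(2.5) = 0.925883 / 10 = 0.093.

0.093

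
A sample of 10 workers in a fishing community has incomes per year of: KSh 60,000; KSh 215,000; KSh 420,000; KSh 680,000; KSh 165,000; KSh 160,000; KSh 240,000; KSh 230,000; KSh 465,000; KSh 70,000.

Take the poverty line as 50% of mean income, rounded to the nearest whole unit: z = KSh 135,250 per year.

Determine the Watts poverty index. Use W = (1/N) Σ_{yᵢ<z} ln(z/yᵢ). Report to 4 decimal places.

0.1471

Below the line: KSh 60,000, KSh 70,000 (q = 2 of N = 10).
Log shortfalls: ln(135250/60000) = 0.8128; ln(135250/70000) = 0.6586.
W = 1.471410 / 10 = 0.1471.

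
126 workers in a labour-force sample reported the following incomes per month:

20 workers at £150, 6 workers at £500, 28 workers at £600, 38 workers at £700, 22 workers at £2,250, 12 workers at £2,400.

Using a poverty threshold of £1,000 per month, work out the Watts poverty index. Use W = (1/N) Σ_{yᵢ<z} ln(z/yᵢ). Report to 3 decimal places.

Below z: 20×£150, 6×£500, 28×£600, 38×£700 (q = 92 of N = 126).
ln(z/y) terms: ln(1000/150) = 1.8971 (×20); ln(1000/500) = 0.6931 (×6); ln(1000/600) = 0.5108 (×28); ln(1000/700) = 0.3567 (×38).
W = 69.958048 / 126 = 0.555.

0.555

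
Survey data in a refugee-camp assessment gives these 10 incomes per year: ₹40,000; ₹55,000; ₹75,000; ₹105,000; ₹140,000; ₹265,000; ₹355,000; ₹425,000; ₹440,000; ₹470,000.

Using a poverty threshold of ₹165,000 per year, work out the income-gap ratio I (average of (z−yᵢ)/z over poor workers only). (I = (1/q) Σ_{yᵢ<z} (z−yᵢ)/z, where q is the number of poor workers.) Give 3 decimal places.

Poor units: ₹40,000, ₹55,000, ₹75,000, ₹105,000, ₹140,000 (q = 5 of N = 10).
Relative gaps: 0.7576, 0.6667, 0.5455, 0.3636, 0.1515; sum = 2.484848.
The income-gap ratio divides by q (the poor only): 2.484848 / 5 = 0.497.

0.497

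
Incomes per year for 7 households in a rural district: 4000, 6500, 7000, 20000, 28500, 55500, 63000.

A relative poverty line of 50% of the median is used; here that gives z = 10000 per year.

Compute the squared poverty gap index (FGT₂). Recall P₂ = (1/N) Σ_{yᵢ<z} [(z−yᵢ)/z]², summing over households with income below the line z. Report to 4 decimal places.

Incomes under z: 4000, 6500, 7000 (q = 3 of N = 7).
Relative gaps: (10000−4000)/10000 = 0.6000; (10000−6500)/10000 = 0.3500; (10000−7000)/10000 = 0.3000.
Squared: 0.3600; 0.1225; 0.0900.
Sum = 0.572500; P₂ = 0.572500 / 7 = 0.0818.

0.0818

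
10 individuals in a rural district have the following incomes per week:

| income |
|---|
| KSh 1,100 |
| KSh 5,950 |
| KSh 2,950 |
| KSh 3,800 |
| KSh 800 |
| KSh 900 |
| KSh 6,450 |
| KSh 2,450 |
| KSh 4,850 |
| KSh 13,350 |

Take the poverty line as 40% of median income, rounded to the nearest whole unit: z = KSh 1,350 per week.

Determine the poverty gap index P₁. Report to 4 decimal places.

0.0926

Incomes under z: KSh 800, KSh 900, KSh 1,100 (q = 3 of N = 10).
Normalized shortfalls: (1350−800)/1350 = 0.4074; (1350−900)/1350 = 0.3333; (1350−1100)/1350 = 0.1852.
Sum of shortfalls = 0.925926; P₁ averages over all N: 0.925926 / 10 = 0.0926.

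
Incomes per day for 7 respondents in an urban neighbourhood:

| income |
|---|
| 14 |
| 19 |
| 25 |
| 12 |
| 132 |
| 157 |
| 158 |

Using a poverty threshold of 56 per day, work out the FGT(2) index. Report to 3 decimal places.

0.275

Incomes under z: 12, 14, 19, 25 (q = 4 of N = 7).
Relative gaps: (56−12)/56 = 0.7857; (56−14)/56 = 0.7500; (56−19)/56 = 0.6607; (56−25)/56 = 0.5536.
Squared: 0.6173; 0.5625; 0.4365; 0.3064.
Sum = 1.922832; P₂ = 1.922832 / 7 = 0.275.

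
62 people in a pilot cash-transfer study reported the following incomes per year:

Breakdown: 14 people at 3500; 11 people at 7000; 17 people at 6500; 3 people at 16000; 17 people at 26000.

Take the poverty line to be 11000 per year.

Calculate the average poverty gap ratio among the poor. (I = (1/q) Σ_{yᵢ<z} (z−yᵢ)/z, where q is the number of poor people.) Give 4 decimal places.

0.4881

Incomes under z: 14×3500, 17×6500, 11×7000 (q = 42 of N = 62).
Relative gaps: 0.6818 (×14), 0.4091 (×17), 0.3636 (×11); sum = 20.500000.
I averages over the q = 42 poor units only: 20.500000 / 42 = 0.4881.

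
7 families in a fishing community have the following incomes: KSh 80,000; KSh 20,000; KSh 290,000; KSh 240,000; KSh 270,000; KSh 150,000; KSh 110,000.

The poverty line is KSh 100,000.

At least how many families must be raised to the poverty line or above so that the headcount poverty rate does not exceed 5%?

2

Currently q = 2 of N = 7 are below the line (H = 0.286).
A headcount ratio of at most 5% allows at most ⌊0.05 × 7⌋ = 0 poor families.
So at least 2 − 0 = 2 must be lifted.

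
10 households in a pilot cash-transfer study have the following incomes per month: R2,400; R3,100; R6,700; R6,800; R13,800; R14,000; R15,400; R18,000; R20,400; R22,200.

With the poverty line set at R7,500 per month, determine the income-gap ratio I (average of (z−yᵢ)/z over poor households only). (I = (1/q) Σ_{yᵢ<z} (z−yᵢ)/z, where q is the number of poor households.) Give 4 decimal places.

0.3667

Below z: R2,400, R3,100, R6,700, R6,800 (q = 4 of N = 10).
Shortfall ratios (z−y)/z: 0.6800, 0.5867, 0.1067, 0.0933; sum = 1.466667.
I averages over the q = 4 poor units only: 1.466667 / 4 = 0.3667.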